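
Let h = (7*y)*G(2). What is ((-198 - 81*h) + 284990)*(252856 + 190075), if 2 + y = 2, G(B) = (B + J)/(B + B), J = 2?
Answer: 126143205352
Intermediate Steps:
G(B) = (2 + B)/(2*B) (G(B) = (B + 2)/(B + B) = (2 + B)/((2*B)) = (2 + B)*(1/(2*B)) = (2 + B)/(2*B))
y = 0 (y = -2 + 2 = 0)
h = 0 (h = (7*0)*((½)*(2 + 2)/2) = 0*((½)*(½)*4) = 0*1 = 0)
((-198 - 81*h) + 284990)*(252856 + 190075) = ((-198 - 81*0) + 284990)*(252856 + 190075) = ((-198 + 0) + 284990)*442931 = (-198 + 284990)*442931 = 284792*442931 = 126143205352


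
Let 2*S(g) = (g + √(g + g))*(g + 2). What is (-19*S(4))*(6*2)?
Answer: -2736 - 1368*√2 ≈ -4670.6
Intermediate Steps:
S(g) = (2 + g)*(g + √2*√g)/2 (S(g) = ((g + √(g + g))*(g + 2))/2 = ((g + √(2*g))*(2 + g))/2 = ((g + √2*√g)*(2 + g))/2 = ((2 + g)*(g + √2*√g))/2 = (2 + g)*(g + √2*√g)/2)
(-19*S(4))*(6*2) = (-19*(4 + (½)*4² + √2*√4 + √2*4^(3/2)/2))*(6*2) = -19*(4 + (½)*16 + √2*2 + (½)*√2*8)*12 = -19*(4 + 8 + 2*√2 + 4*√2)*12 = -19*(12 + 6*√2)*12 = (-228 - 114*√2)*12 = -2736 - 1368*√2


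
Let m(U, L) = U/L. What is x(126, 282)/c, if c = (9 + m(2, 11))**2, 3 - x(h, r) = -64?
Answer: 8107/10201 ≈ 0.79473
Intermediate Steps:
x(h, r) = 67 (x(h, r) = 3 - 1*(-64) = 3 + 64 = 67)
c = 10201/121 (c = (9 + 2/11)**2 = (101/11)**2 = 10201/121 ≈ 84.306)
x(126, 282)/c = 67/(10201/121) = 67*(121/10201) = 8107/10201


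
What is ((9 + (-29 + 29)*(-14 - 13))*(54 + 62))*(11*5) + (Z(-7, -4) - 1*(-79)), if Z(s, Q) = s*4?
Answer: 57471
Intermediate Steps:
Z(s, Q) = 4*s
((9 + (-29 + 29)*(-14 - 13))*(54 + 62))*(11*5) + (Z(-7, -4) - 1*(-79)) = ((9 + (-29 + 29)*(-14 - 13))*(54 + 62))*(11*5) + (4*(-7) - 1*(-79)) = ((9 + 0*(-27))*116)*55 + (-28 + 79) = ((9 + 0)*116)*55 + 51 = (9*116)*55 + 51 = 1044*55 + 51 = 57420 + 51 = 57471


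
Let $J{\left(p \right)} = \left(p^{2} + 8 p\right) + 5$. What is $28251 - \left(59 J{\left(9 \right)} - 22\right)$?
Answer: $18951$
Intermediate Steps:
$J{\left(p \right)} = 5 + p^{2} + 8 p$
$28251 - \left(59 J{\left(9 \right)} - 22\right) = 28251 - \left(59 \left(5 + 9^{2} + 8 \cdot 9\right) - 22\right) = 28251 - \left(59 \left(5 + 81 + 72\right) - 22\right) = 28251 - \left(59 \cdot 158 - 22\right) = 28251 - \left(9322 - 22\right) = 28251 - 9300 = 18951$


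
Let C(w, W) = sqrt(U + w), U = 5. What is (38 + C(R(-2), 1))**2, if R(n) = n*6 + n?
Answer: 1435 + 228*I ≈ 1435.0 + 228.0*I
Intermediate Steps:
R(n) = 7*n (R(n) = 6*n + n = 7*n)
C(w, W) = sqrt(5 + w)
(38 + C(R(-2), 1))**2 = (38 + sqrt(5 + 7*(-2)))**2 = (38 + sqrt(5 - 14))**2 = (38 + sqrt(-9))**2 = (38 + 3*I)**2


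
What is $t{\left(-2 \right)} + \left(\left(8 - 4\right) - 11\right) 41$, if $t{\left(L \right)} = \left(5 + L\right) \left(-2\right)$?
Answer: $-293$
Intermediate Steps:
$t{\left(L \right)} = -10 - 2 L$
$t{\left(-2 \right)} + \left(\left(8 - 4\right) - 11\right) 41 = \left(-10 - -4\right) + \left(\left(8 - 4\right) - 11\right) 41 = \left(-10 + 4\right) + \left(4 - 11\right) 41 = -6 - 287 = -293$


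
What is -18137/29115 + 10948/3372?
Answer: 21466088/8181315 ≈ 2.6238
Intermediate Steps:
-18137/29115 + 10948/3372 = -18137*1/29115 + 10948*(1/3372) = -18137/29115 + 2737/843 = 21466088/8181315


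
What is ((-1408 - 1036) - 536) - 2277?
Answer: -5257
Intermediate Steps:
((-1408 - 1036) - 536) - 2277 = (-2444 - 536) - 2277 = -2980 - 2277 = -5257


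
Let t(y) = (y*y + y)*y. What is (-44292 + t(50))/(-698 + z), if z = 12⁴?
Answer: 41604/10019 ≈ 4.1525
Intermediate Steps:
z = 20736
t(y) = y*(y + y²) (t(y) = (y² + y)*y = (y + y²)*y = y*(y + y²))
(-44292 + t(50))/(-698 + z) = (-44292 + 50²*(1 + 50))/(-698 + 20736) = (-44292 + 2500*51)/20038 = (-44292 + 127500)*(1/20038) = 83208*(1/20038) = 41604/10019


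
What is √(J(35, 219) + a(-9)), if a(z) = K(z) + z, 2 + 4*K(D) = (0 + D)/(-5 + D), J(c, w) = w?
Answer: √164374/28 ≈ 14.480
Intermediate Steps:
K(D) = -½ + D/(4*(-5 + D)) (K(D) = -½ + ((0 + D)/(-5 + D))/4 = -½ + (D/(-5 + D))/4 = -½ + D/(4*(-5 + D)))
a(z) = z + (10 - z)/(4*(-5 + z)) (a(z) = (10 - z)/(4*(-5 + z)) + z = z + (10 - z)/(4*(-5 + z)))
√(J(35, 219) + a(-9)) = √(219 + (10 - 1*(-9) + 4*(-9)*(-5 - 9))/(4*(-5 - 9))) = √(219 + (¼)*(10 + 9 + 4*(-9)*(-14))/(-14)) = √(219 + (¼)*(-1/14)*(10 + 9 + 504)) = √(219 + (¼)*(-1/14)*523) = √(219 - 523/56) = √(11741/56) = √164374/28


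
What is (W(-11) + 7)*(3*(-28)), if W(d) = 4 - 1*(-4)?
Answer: -1260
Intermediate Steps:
W(d) = 8 (W(d) = 4 + 4 = 8)
(W(-11) + 7)*(3*(-28)) = (8 + 7)*(3*(-28)) = 15*(-84) = -1260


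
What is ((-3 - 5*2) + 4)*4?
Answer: -36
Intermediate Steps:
((-3 - 5*2) + 4)*4 = ((-3 - 10) + 4)*4 = (-13 + 4)*4 = -9*4 = -36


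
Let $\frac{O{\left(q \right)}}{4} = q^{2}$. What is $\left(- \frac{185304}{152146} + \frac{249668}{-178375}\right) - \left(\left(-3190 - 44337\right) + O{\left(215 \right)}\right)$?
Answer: $- \frac{1864121379642139}{13569521375} \approx -1.3738 \cdot 10^{5}$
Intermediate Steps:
$O{\left(q \right)} = 4 q^{2}$
$\left(- \frac{185304}{152146} + \frac{249668}{-178375}\right) - \left(\left(-3190 - 44337\right) + O{\left(215 \right)}\right) = \left(- \frac{185304}{152146} + \frac{249668}{-178375}\right) - \left(\left(-3190 - 44337\right) + 4 \cdot 215^{2}\right) = \left(\left(-185304\right) \frac{1}{152146} + 249668 \left(- \frac{1}{178375}\right)\right) - \left(-47527 + 4 \cdot 46225\right) = \left(- \frac{92652}{76073} - \frac{249668}{178375}\right) - \left(-47527 + 184900\right) = - \frac{35519794264}{13569521375} - 137373 = - \frac{1864121379642139}{13569521375}$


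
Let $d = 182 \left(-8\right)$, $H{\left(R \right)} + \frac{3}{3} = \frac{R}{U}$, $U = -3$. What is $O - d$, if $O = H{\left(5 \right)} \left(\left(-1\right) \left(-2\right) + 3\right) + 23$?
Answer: $\frac{4397}{3} \approx 1465.7$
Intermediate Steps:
$H{\left(R \right)} = -1 - \frac{R}{3}$ ($H{\left(R \right)} = -1 + \frac{R}{-3} = -1 + R \left(- \frac{1}{3}\right) = -1 - \frac{R}{3}$)
$d = -1456$
$O = \frac{29}{3}$ ($O = \left(-1 - \frac{5}{3}\right) \left(\left(-1\right) \left(-2\right) + 3\right) + 23 = \left(-1 - \frac{5}{3}\right) \left(2 + 3\right) + 23 = \left(- \frac{8}{3}\right) 5 + 23 = - \frac{40}{3} + 23 = \frac{29}{3} \approx 9.6667$)
$O - d = \frac{29}{3} - -1456 = \frac{29}{3} + 1456 = \frac{4397}{3}$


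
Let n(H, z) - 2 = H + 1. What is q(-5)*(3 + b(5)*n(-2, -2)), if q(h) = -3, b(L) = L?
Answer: -24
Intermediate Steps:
n(H, z) = 3 + H (n(H, z) = 2 + (H + 1) = 2 + (1 + H) = 3 + H)
q(-5)*(3 + b(5)*n(-2, -2)) = -3*(3 + 5*(3 - 2)) = -3*(3 + 5*1) = -3*(3 + 5) = -3*8 = -24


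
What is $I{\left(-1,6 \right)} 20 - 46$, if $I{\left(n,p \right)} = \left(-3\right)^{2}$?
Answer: $134$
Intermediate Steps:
$I{\left(n,p \right)} = 9$
$I{\left(-1,6 \right)} 20 - 46 = 9 \cdot 20 - 46 = 180 - 46 = 134$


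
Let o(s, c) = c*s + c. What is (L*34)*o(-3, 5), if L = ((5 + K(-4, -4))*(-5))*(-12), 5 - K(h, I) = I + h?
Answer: -367200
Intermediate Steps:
o(s, c) = c + c*s
K(h, I) = 5 - I - h (K(h, I) = 5 - (I + h) = 5 + (-I - h) = 5 - I - h)
L = 1080 (L = ((5 + (5 - 1*(-4) - 1*(-4)))*(-5))*(-12) = ((5 + (5 + 4 + 4))*(-5))*(-12) = ((5 + 13)*(-5))*(-12) = (18*(-5))*(-12) = -90*(-12) = 1080)
(L*34)*o(-3, 5) = (1080*34)*(5*(1 - 3)) = 36720*(5*(-2)) = 36720*(-10) = -367200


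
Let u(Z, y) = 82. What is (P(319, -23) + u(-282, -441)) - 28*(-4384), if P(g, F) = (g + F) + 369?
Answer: 123499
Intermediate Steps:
P(g, F) = 369 + F + g (P(g, F) = (F + g) + 369 = 369 + F + g)
(P(319, -23) + u(-282, -441)) - 28*(-4384) = ((369 - 23 + 319) + 82) - 28*(-4384) = (665 + 82) + 122752 = 747 + 122752 = 123499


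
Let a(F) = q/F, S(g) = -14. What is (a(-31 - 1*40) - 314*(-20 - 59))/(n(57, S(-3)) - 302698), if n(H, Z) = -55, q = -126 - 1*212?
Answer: -1761564/21495463 ≈ -0.081951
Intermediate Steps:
q = -338 (q = -126 - 212 = -338)
a(F) = -338/F
(a(-31 - 1*40) - 314*(-20 - 59))/(n(57, S(-3)) - 302698) = (-338/(-31 - 1*40) - 314*(-20 - 59))/(-55 - 302698) = (-338/(-31 - 40) - 314*(-79))/(-302753) = (-338/(-71) + 24806)*(-1/302753) = (-338*(-1/71) + 24806)*(-1/302753) = (338/71 + 24806)*(-1/302753) = (1761564/71)*(-1/302753) = -1761564/21495463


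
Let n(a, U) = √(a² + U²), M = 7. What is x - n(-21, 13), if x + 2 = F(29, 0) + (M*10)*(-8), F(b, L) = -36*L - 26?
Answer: -588 - √610 ≈ -612.70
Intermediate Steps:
n(a, U) = √(U² + a²)
F(b, L) = -26 - 36*L
x = -588 (x = -2 + ((-26 - 36*0) + (7*10)*(-8)) = -2 + ((-26 + 0) + 70*(-8)) = -2 + (-26 - 560) = -2 - 586 = -588)
x - n(-21, 13) = -588 - √(13² + (-21)²) = -588 - √(169 + 441) = -588 - √610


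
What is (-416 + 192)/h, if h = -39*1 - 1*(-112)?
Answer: -224/73 ≈ -3.0685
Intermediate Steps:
h = 73 (h = -39 + 112 = 73)
(-416 + 192)/h = (-416 + 192)/73 = -224*1/73 = -224/73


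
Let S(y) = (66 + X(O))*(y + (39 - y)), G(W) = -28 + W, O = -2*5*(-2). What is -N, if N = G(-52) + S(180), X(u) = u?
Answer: -3274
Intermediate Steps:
O = 20 (O = -10*(-2) = 20)
S(y) = 3354 (S(y) = (66 + 20)*(y + (39 - y)) = 86*39 = 3354)
N = 3274 (N = (-28 - 52) + 3354 = -80 + 3354 = 3274)
-N = -1*3274 = -3274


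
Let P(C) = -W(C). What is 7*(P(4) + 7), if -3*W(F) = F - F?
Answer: 49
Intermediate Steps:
W(F) = 0 (W(F) = -(F - F)/3 = -1/3*0 = 0)
P(C) = 0 (P(C) = -1*0 = 0)
7*(P(4) + 7) = 7*(0 + 7) = 7*7 = 49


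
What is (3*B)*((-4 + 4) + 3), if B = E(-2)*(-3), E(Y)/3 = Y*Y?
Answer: -324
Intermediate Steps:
E(Y) = 3*Y² (E(Y) = 3*(Y*Y) = 3*Y²)
B = -36 (B = (3*(-2)²)*(-3) = (3*4)*(-3) = 12*(-3) = -36)
(3*B)*((-4 + 4) + 3) = (3*(-36))*((-4 + 4) + 3) = -108*(0 + 3) = -108*3 = -324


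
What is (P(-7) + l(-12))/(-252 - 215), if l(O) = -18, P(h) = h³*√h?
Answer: 18/467 + 343*I*√7/467 ≈ 0.038544 + 1.9432*I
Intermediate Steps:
P(h) = h^(7/2)
(P(-7) + l(-12))/(-252 - 215) = ((-7)^(7/2) - 18)/(-252 - 215) = (-343*I*√7 - 18)/(-467) = (-18 - 343*I*√7)*(-1/467) = 18/467 + 343*I*√7/467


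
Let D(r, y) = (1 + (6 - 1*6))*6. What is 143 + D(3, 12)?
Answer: 149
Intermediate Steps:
D(r, y) = 6 (D(r, y) = (1 + (6 - 6))*6 = (1 + 0)*6 = 1*6 = 6)
143 + D(3, 12) = 143 + 6 = 149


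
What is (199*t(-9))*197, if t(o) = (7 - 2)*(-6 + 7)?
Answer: 196015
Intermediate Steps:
t(o) = 5 (t(o) = 5*1 = 5)
(199*t(-9))*197 = (199*5)*197 = 995*197 = 196015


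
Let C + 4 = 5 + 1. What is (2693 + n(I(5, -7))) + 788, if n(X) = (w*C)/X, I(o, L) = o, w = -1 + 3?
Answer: 17409/5 ≈ 3481.8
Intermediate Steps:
w = 2
C = 2 (C = -4 + (5 + 1) = -4 + 6 = 2)
n(X) = 4/X (n(X) = (2*2)/X = 4/X)
(2693 + n(I(5, -7))) + 788 = (2693 + 4/5) + 788 = 13469/5 + 788 = 17409/5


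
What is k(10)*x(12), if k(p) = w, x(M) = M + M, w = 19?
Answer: 456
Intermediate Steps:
x(M) = 2*M
k(p) = 19
k(10)*x(12) = 19*(2*12) = 19*24 = 456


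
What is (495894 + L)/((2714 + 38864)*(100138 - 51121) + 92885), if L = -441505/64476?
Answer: 404719241/1663416904284 ≈ 0.00024331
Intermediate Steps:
L = -441505/64476 (L = -441505*1/64476 = -441505/64476 ≈ -6.8476)
(495894 + L)/((2714 + 38864)*(100138 - 51121) + 92885) = (495894 - 441505/64476)/((2714 + 38864)*(100138 - 51121) + 92885) = 31972820039/(64476*(41578*49017 + 92885)) = 31972820039/(64476*(2038028826 + 92885)) = (31972820039/64476)/2038121711 = (31972820039/64476)*(1/2038121711) = 404719241/1663416904284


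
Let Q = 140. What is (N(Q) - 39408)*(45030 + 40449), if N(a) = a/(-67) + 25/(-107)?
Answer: -24150604713753/7169 ≈ -3.3688e+9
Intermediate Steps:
N(a) = -25/107 - a/67 (N(a) = a*(-1/67) + 25*(-1/107) = -a/67 - 25/107 = -25/107 - a/67)
(N(Q) - 39408)*(45030 + 40449) = ((-25/107 - 1/67*140) - 39408)*(45030 + 40449) = ((-25/107 - 140/67) - 39408)*85479 = (-16655/7169 - 39408)*85479 = -282532607/7169*85479 = -24150604713753/7169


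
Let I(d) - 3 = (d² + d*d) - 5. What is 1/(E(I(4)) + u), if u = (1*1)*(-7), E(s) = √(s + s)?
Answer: 7/11 + 2*√15/11 ≈ 1.3405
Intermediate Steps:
I(d) = -2 + 2*d² (I(d) = 3 + ((d² + d*d) - 5) = 3 + ((d² + d²) - 5) = 3 + (2*d² - 5) = 3 + (-5 + 2*d²) = -2 + 2*d²)
E(s) = √2*√s (E(s) = √(2*s) = √2*√s)
u = -7 (u = 1*(-7) = -7)
1/(E(I(4)) + u) = 1/(√2*√(-2 + 2*4²) - 7) = 1/(√2*√(-2 + 2*16) - 7) = 1/(√2*√(-2 + 32) - 7) = 1/(√2*√30 - 7) = 1/(2*√15 - 7) = 1/(-7 + 2*√15)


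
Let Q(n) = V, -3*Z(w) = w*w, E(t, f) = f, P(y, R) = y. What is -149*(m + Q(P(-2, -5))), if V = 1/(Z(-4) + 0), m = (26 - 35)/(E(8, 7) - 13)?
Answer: -3129/16 ≈ -195.56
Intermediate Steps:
m = 3/2 (m = (26 - 35)/(7 - 13) = -9/(-6) = -9*(-⅙) = 3/2 ≈ 1.5000)
Z(w) = -w²/3 (Z(w) = -w*w/3 = -w²/3)
V = -3/16 (V = 1/(-⅓*(-4)² + 0) = 1/(-⅓*16 + 0) = 1/(-16/3 + 0) = 1/(-16/3) = -3/16 ≈ -0.18750)
Q(n) = -3/16
-149*(m + Q(P(-2, -5))) = -149*(3/2 - 3/16) = -149*21/16 = -3129/16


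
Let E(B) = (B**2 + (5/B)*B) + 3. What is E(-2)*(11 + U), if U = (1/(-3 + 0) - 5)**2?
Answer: 1420/3 ≈ 473.33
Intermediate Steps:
E(B) = 8 + B**2 (E(B) = (B**2 + 5) + 3 = (5 + B**2) + 3 = 8 + B**2)
U = 256/9 (U = (1/(-3) - 5)**2 = (-1/3 - 5)**2 = (-16/3)**2 = 256/9 ≈ 28.444)
E(-2)*(11 + U) = (8 + (-2)**2)*(11 + 256/9) = (8 + 4)*(355/9) = 12*(355/9) = 1420/3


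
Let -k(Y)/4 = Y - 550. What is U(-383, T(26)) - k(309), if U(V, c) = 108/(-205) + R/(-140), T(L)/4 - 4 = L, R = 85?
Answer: -5539869/5740 ≈ -965.13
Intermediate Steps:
T(L) = 16 + 4*L
U(V, c) = -6509/5740 (U(V, c) = 108/(-205) + 85/(-140) = 108*(-1/205) + 85*(-1/140) = -108/205 - 17/28 = -6509/5740)
k(Y) = 2200 - 4*Y (k(Y) = -4*(Y - 550) = -4*(-550 + Y) = 2200 - 4*Y)
U(-383, T(26)) - k(309) = -6509/5740 - (2200 - 4*309) = -6509/5740 - (2200 - 1236) = -6509/5740 - 1*964 = -6509/5740 - 964 = -5539869/5740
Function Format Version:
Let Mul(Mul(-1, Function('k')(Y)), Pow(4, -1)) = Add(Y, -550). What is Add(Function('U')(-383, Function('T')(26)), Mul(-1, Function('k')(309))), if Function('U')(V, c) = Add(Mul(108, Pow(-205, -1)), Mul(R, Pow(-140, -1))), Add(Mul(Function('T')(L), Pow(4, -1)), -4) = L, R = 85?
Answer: Rational(-5539869, 5740) ≈ -965.13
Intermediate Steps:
Function('T')(L) = Add(16, Mul(4, L))
Function('U')(V, c) = Rational(-6509, 5740) (Function('U')(V, c) = Add(Mul(108, Pow(-205, -1)), Mul(85, Pow(-140, -1))) = Add(Mul(108, Rational(-1, 205)), Mul(85, Rational(-1, 140))) = Add(Rational(-108, 205), Rational(-17, 28)) = Rational(-6509, 5740))
Function('k')(Y) = Add(2200, Mul(-4, Y)) (Function('k')(Y) = Mul(-4, Add(Y, -550)) = Mul(-4, Add(-550, Y)) = Add(2200, Mul(-4, Y)))
Add(Function('U')(-383, Function('T')(26)), Mul(-1, Function('k')(309))) = Add(Rational(-6509, 5740), Mul(-1, Add(2200, Mul(-4, 309)))) = Add(Rational(-6509, 5740), Mul(-1, Add(2200, -1236))) = Add(Rational(-6509, 5740), Mul(-1, 964)) = Add(Rational(-6509, 5740), -964) = Rational(-5539869, 5740)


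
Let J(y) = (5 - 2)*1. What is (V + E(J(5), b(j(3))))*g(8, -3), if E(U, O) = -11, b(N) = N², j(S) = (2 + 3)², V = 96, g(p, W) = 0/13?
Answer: 0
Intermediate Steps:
g(p, W) = 0 (g(p, W) = 0*(1/13) = 0)
j(S) = 25 (j(S) = 5² = 25)
J(y) = 3 (J(y) = 3*1 = 3)
(V + E(J(5), b(j(3))))*g(8, -3) = (96 - 11)*0 = 85*0 = 0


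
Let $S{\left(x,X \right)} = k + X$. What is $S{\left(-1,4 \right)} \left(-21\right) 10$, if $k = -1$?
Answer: $-630$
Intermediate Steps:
$S{\left(x,X \right)} = -1 + X$
$S{\left(-1,4 \right)} \left(-21\right) 10 = \left(-1 + 4\right) \left(-21\right) 10 = 3 \left(-21\right) 10 = \left(-63\right) 10 = -630$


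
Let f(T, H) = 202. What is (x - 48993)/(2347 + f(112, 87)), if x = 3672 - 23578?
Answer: -68899/2549 ≈ -27.030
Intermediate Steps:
x = -19906
(x - 48993)/(2347 + f(112, 87)) = (-19906 - 48993)/(2347 + 202) = -68899/2549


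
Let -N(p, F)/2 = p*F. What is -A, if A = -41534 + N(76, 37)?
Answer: 47158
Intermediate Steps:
N(p, F) = -2*F*p (N(p, F) = -2*p*F = -2*F*p)
A = -47158 (A = -41534 - 2*37*76 = -41534 - 5624 = -47158)
-A = -1*(-47158) = 47158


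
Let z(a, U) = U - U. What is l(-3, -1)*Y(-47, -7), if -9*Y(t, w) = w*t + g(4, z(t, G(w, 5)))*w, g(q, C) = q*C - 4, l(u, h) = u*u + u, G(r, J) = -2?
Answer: -238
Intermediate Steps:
z(a, U) = 0
l(u, h) = u + u² (l(u, h) = u² + u = u + u²)
g(q, C) = -4 + C*q (g(q, C) = C*q - 4 = -4 + C*q)
Y(t, w) = 4*w/9 - t*w/9 (Y(t, w) = -(w*t + (-4 + 0*4)*w)/9 = -(t*w + (-4 + 0)*w)/9 = -(t*w - 4*w)/9 = -(-4*w + t*w)/9 = 4*w/9 - t*w/9)
l(-3, -1)*Y(-47, -7) = (-3*(1 - 3))*((⅑)*(-7)*(4 - 1*(-47))) = (-3*(-2))*((⅑)*(-7)*(4 + 47)) = 6*((⅑)*(-7)*51) = 6*(-119/3) = -238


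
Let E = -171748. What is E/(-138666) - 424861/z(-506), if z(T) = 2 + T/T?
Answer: -3272958899/23111 ≈ -1.4162e+5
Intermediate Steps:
z(T) = 3 (z(T) = 2 + 1 = 3)
E/(-138666) - 424861/z(-506) = -171748/(-138666) - 424861/3 = -171748*(-1/138666) - 424861*⅓ = 85874/69333 - 424861/3 = -3272958899/23111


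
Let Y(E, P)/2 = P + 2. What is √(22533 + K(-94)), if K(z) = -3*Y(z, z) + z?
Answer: √22991 ≈ 151.63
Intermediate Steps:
Y(E, P) = 4 + 2*P (Y(E, P) = 2*(P + 2) = 2*(2 + P) = 4 + 2*P)
K(z) = -12 - 5*z (K(z) = -3*(4 + 2*z) + z = (-12 - 6*z) + z = -12 - 5*z)
√(22533 + K(-94)) = √(22533 + (-12 - 5*(-94))) = √(22533 + (-12 + 470)) = √(22533 + 458) = √22991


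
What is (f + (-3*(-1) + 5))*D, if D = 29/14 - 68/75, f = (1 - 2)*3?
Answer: 1223/210 ≈ 5.8238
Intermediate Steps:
f = -3 (f = -1*3 = -3)
D = 1223/1050 (D = 29*(1/14) - 68*1/75 = 29/14 - 68/75 = 1223/1050 ≈ 1.1648)
(f + (-3*(-1) + 5))*D = (-3 + (-3*(-1) + 5))*(1223/1050) = (-3 + (3 + 5))*(1223/1050) = (-3 + 8)*(1223/1050) = 5*(1223/1050) = 1223/210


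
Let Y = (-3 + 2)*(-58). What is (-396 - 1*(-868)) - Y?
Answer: 414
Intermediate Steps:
Y = 58 (Y = -1*(-58) = 58)
(-396 - 1*(-868)) - Y = (-396 - 1*(-868)) - 1*58 = (-396 + 868) - 58 = 472 - 58 = 414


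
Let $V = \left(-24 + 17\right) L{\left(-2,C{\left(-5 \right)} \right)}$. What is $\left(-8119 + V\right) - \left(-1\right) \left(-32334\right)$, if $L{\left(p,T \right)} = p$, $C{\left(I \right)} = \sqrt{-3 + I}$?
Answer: $-40439$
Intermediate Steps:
$V = 14$ ($V = \left(-24 + 17\right) \left(-2\right) = \left(-7\right) \left(-2\right) = 14$)
$\left(-8119 + V\right) - \left(-1\right) \left(-32334\right) = \left(-8119 + 14\right) - \left(-1\right) \left(-32334\right) = -8105 - 32334 = -40439$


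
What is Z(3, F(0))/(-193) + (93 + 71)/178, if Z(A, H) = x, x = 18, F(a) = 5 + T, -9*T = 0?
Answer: 14224/17177 ≈ 0.82808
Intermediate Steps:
T = 0 (T = -⅑*0 = 0)
F(a) = 5 (F(a) = 5 + 0 = 5)
Z(A, H) = 18
Z(3, F(0))/(-193) + (93 + 71)/178 = 18/(-193) + (93 + 71)/178 = 18*(-1/193) + 164*(1/178) = -18/193 + 82/89 = 14224/17177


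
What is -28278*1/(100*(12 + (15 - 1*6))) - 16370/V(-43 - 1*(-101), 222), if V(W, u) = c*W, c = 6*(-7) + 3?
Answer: -2465653/395850 ≈ -6.2288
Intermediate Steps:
c = -39 (c = -42 + 3 = -39)
V(W, u) = -39*W
-28278*1/(100*(12 + (15 - 1*6))) - 16370/V(-43 - 1*(-101), 222) = -28278*1/(100*(12 + (15 - 1*6))) - 16370*(-1/(39*(-43 - 1*(-101)))) = -28278*1/(100*(12 + (15 - 6))) - 16370*(-1/(39*(-43 + 101))) = -28278*1/(100*(12 + 9)) - 16370/((-39*58)) = -28278/(21*100) - 16370/(-2262) = -28278/2100 - 16370*(-1/2262) = -28278*1/2100 + 8185/1131 = -4713/350 + 8185/1131 = -2465653/395850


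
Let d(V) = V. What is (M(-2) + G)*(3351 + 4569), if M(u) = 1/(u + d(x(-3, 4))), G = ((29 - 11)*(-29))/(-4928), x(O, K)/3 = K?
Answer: 22833/14 ≈ 1630.9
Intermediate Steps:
x(O, K) = 3*K
G = 261/2464 (G = (18*(-29))*(-1/4928) = -522*(-1/4928) = 261/2464 ≈ 0.10593)
M(u) = 1/(12 + u) (M(u) = 1/(u + 3*4) = 1/(u + 12) = 1/(12 + u))
(M(-2) + G)*(3351 + 4569) = (1/(12 - 2) + 261/2464)*(3351 + 4569) = (1/10 + 261/2464)*7920 = (2537/12320)*7920 = 22833/14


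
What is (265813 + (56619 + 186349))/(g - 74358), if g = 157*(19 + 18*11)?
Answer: -508781/40289 ≈ -12.628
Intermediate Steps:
g = 34069 (g = 157*(19 + 198) = 157*217 = 34069)
(265813 + (56619 + 186349))/(g - 74358) = (265813 + (56619 + 186349))/(34069 - 74358) = (265813 + 242968)/(-40289) = 508781*(-1/40289) = -508781/40289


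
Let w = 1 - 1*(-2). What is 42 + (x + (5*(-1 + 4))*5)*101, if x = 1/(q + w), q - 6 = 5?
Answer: 106739/14 ≈ 7624.2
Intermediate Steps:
q = 11 (q = 6 + 5 = 11)
w = 3 (w = 1 + 2 = 3)
x = 1/14 (x = 1/(11 + 3) = 1/14 ≈ 0.071429)
42 + (x + (5*(-1 + 4))*5)*101 = 42 + (1/14 + (5*(-1 + 4))*5)*101 = 42 + (1/14 + (5*3)*5)*101 = 42 + (1/14 + 15*5)*101 = 42 + (1/14 + 75)*101 = 42 + (1051/14)*101 = 42 + 106151/14 = 106739/14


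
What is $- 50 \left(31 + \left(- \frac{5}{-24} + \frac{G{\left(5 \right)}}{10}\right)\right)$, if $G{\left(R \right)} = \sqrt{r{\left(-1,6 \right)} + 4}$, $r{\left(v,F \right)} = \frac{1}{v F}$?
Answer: $- \frac{18725}{12} - \frac{5 \sqrt{138}}{6} \approx -1570.2$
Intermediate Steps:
$r{\left(v,F \right)} = \frac{1}{F v}$
$G{\left(R \right)} = \frac{\sqrt{138}}{6}$ ($G{\left(R \right)} = \sqrt{\frac{1}{6 \left(-1\right)} + 4} = \sqrt{\frac{1}{6} \left(-1\right) + 4} = \sqrt{- \frac{1}{6} + 4} = \sqrt{\frac{23}{6}} = \frac{\sqrt{138}}{6}$)
$- 50 \left(31 + \left(- \frac{5}{-24} + \frac{G{\left(5 \right)}}{10}\right)\right) = - 50 \left(31 + \left(- \frac{5}{-24} + \frac{\frac{1}{6} \sqrt{138}}{10}\right)\right) = - 50 \left(31 + \left(\left(-5\right) \left(- \frac{1}{24}\right) + \frac{\sqrt{138}}{6} \cdot \frac{1}{10}\right)\right) = - 50 \left(31 + \left(\frac{5}{24} + \frac{\sqrt{138}}{60}\right)\right) = - 50 \left(\frac{749}{24} + \frac{\sqrt{138}}{60}\right) = - \frac{18725}{12} - \frac{5 \sqrt{138}}{6}$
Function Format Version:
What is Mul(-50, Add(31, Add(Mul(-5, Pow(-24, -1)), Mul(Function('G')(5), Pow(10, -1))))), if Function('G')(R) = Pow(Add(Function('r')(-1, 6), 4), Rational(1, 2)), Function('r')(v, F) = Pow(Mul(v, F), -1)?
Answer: Add(Rational(-18725, 12), Mul(Rational(-5, 6), Pow(138, Rational(1, 2)))) ≈ -1570.2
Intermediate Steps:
Function('r')(v, F) = Mul(Pow(F, -1), Pow(v, -1)) (Function('r')(v, F) = Pow(Mul(F, v), -1) = Mul(Pow(F, -1), Pow(v, -1)))
Function('G')(R) = Mul(Rational(1, 6), Pow(138, Rational(1, 2))) (Function('G')(R) = Pow(Add(Mul(Pow(6, -1), Pow(-1, -1)), 4), Rational(1, 2)) = Pow(Add(Mul(Rational(1, 6), -1), 4), Rational(1, 2)) = Pow(Add(Rational(-1, 6), 4), Rational(1, 2)) = Pow(Rational(23, 6), Rational(1, 2)) = Mul(Rational(1, 6), Pow(138, Rational(1, 2))))
Mul(-50, Add(31, Add(Mul(-5, Pow(-24, -1)), Mul(Function('G')(5), Pow(10, -1))))) = Mul(-50, Add(31, Add(Mul(-5, Pow(-24, -1)), Mul(Mul(Rational(1, 6), Pow(138, Rational(1, 2))), Pow(10, -1))))) = Mul(-50, Add(31, Add(Mul(-5, Rational(-1, 24)), Mul(Mul(Rational(1, 6), Pow(138, Rational(1, 2))), Rational(1, 10))))) = Mul(-50, Add(31, Add(Rational(5, 24), Mul(Rational(1, 60), Pow(138, Rational(1, 2)))))) = Mul(-50, Add(Rational(749, 24), Mul(Rational(1, 60), Pow(138, Rational(1, 2))))) = Add(Rational(-18725, 12), Mul(Rational(-5, 6), Pow(138, Rational(1, 2))))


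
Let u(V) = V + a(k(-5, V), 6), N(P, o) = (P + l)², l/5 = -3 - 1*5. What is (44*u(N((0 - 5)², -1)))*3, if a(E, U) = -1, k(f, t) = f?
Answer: 29568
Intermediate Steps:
l = -40 (l = 5*(-3 - 1*5) = 5*(-3 - 5) = 5*(-8) = -40)
N(P, o) = (-40 + P)² (N(P, o) = (P - 40)² = (-40 + P)²)
u(V) = -1 + V (u(V) = V - 1 = -1 + V)
(44*u(N((0 - 5)², -1)))*3 = (44*(-1 + (-40 + (0 - 5)²)²))*3 = (44*(-1 + (-40 + (-5)²)²))*3 = (44*(-1 + (-40 + 25)²))*3 = (44*(-1 + (-15)²))*3 = (44*(-1 + 225))*3 = (44*224)*3 = 9856*3 = 29568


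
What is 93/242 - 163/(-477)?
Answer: 83807/115434 ≈ 0.72602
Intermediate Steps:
93/242 - 163/(-477) = (1/242)*93 - 163*(-1/477) = 93/242 + 163/477 = 83807/115434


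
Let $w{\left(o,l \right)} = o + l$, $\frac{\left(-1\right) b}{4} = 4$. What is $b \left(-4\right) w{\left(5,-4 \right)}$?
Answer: $64$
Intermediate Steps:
$b = -16$ ($b = \left(-4\right) 4 = -16$)
$w{\left(o,l \right)} = l + o$
$b \left(-4\right) w{\left(5,-4 \right)} = \left(-16\right) \left(-4\right) \left(-4 + 5\right) = 64 \cdot 1 = 64$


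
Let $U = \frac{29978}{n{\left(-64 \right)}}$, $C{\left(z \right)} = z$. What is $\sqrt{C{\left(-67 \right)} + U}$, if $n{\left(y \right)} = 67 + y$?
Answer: $\frac{\sqrt{89331}}{3} \approx 99.628$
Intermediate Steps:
$U = \frac{29978}{3}$ ($U = \frac{29978}{67 - 64} = \frac{29978}{3} \approx 9992.7$)
$\sqrt{C{\left(-67 \right)} + U} = \sqrt{-67 + \frac{29978}{3}} = \sqrt{\frac{29777}{3}} = \frac{\sqrt{89331}}{3}$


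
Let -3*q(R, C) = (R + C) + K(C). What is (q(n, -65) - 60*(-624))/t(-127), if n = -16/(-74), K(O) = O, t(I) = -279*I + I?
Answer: 2080321/1959483 ≈ 1.0617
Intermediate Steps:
t(I) = -278*I
n = 8/37 (n = -16*(-1/74) = 8/37 ≈ 0.21622)
q(R, C) = -2*C/3 - R/3 (q(R, C) = -((R + C) + C)/3 = -((C + R) + C)/3 = -(R + 2*C)/3 = -2*C/3 - R/3)
(q(n, -65) - 60*(-624))/t(-127) = ((-⅔*(-65) - ⅓*8/37) - 60*(-624))/((-278*(-127))) = ((130/3 - 8/111) - 1*(-37440))/35306 = (4802/111 + 37440)*(1/35306) = (4160642/111)*(1/35306) = 2080321/1959483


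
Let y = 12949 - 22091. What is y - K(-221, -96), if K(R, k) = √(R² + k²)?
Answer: -9142 - √58057 ≈ -9383.0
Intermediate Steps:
y = -9142
y - K(-221, -96) = -9142 - √((-221)² + (-96)²) = -9142 - √(48841 + 9216) = -9142 - √58057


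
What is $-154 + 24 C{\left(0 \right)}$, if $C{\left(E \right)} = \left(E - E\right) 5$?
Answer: $-154$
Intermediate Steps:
$C{\left(E \right)} = 0$ ($C{\left(E \right)} = 0 \cdot 5 = 0$)
$-154 + 24 C{\left(0 \right)} = -154 + 24 \cdot 0 = -154 + 0 = -154$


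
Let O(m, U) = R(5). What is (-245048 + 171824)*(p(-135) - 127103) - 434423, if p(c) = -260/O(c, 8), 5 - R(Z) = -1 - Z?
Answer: 102391150379/11 ≈ 9.3083e+9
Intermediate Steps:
R(Z) = 6 + Z (R(Z) = 5 - (-1 - Z) = 5 + (1 + Z) = 6 + Z)
O(m, U) = 11 (O(m, U) = 6 + 5 = 11)
p(c) = -260/11
(-245048 + 171824)*(p(-135) - 127103) - 434423 = (-245048 + 171824)*(-260/11 - 127103) - 434423 = -73224*(-1398393/11) - 434423 = 102395929032/11 - 434423 = 102391150379/11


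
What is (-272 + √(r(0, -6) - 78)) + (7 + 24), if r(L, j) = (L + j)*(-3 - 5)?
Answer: -241 + I*√30 ≈ -241.0 + 5.4772*I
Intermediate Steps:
r(L, j) = -8*L - 8*j (r(L, j) = (L + j)*(-8) = -8*L - 8*j)
(-272 + √(r(0, -6) - 78)) + (7 + 24) = (-272 + √((-8*0 - 8*(-6)) - 78)) + (7 + 24) = (-272 + √((0 + 48) - 78)) + 31 = (-272 + √(48 - 78)) + 31 = (-272 + √(-30)) + 31 = (-272 + I*√30) + 31 = -241 + I*√30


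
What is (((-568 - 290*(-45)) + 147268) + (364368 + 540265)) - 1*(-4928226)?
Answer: 5992609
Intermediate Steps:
(((-568 - 290*(-45)) + 147268) + (364368 + 540265)) - 1*(-4928226) = (((-568 + 13050) + 147268) + 904633) + 4928226 = ((12482 + 147268) + 904633) + 4928226 = (159750 + 904633) + 4928226 = 1064383 + 4928226 = 5992609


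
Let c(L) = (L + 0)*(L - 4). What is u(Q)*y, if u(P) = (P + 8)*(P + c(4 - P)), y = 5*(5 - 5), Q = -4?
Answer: 0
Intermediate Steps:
y = 0 (y = 5*0 = 0)
c(L) = L*(-4 + L)
u(P) = (8 + P)*(P - P*(4 - P)) (u(P) = (P + 8)*(P + (4 - P)*(-4 + (4 - P))) = (8 + P)*(P + (4 - P)*(-P)) = (8 + P)*(P - P*(4 - P)))
u(Q)*y = -4*(-24 + (-4)² + 5*(-4))*0 = -4*(-24 + 16 - 20)*0 = -4*(-28)*0 = 112*0 = 0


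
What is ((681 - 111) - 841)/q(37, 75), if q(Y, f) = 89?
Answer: -271/89 ≈ -3.0449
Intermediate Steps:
((681 - 111) - 841)/q(37, 75) = ((681 - 111) - 841)/89 = (570 - 841)*(1/89) = -271*1/89 = -271/89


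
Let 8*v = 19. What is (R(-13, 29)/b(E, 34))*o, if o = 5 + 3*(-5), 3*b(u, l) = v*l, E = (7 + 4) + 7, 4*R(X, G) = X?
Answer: 390/323 ≈ 1.2074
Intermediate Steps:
v = 19/8 (v = (⅛)*19 = 19/8 ≈ 2.3750)
R(X, G) = X/4
E = 18 (E = 11 + 7 = 18)
b(u, l) = 19*l/24 (b(u, l) = (19*l/8)/3 = 19*l/24)
o = -10 (o = 5 - 15 = -10)
(R(-13, 29)/b(E, 34))*o = (((¼)*(-13))/(((19/24)*34)))*(-10) = -13/(4*323/12)*(-10) = -13/4*12/323*(-10) = -39/323*(-10) = 390/323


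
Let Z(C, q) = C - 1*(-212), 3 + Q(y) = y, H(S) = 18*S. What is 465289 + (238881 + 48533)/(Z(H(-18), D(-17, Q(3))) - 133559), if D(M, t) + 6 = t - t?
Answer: 62195358505/133671 ≈ 4.6529e+5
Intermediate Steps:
Q(y) = -3 + y
D(M, t) = -6 (D(M, t) = -6 + (t - t) = -6 + 0 = -6)
Z(C, q) = 212 + C (Z(C, q) = C + 212 = 212 + C)
465289 + (238881 + 48533)/(Z(H(-18), D(-17, Q(3))) - 133559) = 465289 + (238881 + 48533)/((212 + 18*(-18)) - 133559) = 465289 + 287414/((212 - 324) - 133559) = 465289 + 287414/(-112 - 133559) = 465289 + 287414/(-133671) = 465289 + 287414*(-1/133671) = 465289 - 287414/133671 = 62195358505/133671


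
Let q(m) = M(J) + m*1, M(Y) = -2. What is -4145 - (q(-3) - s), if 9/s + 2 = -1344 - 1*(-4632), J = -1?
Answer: -13604031/3286 ≈ -4140.0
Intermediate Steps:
s = 9/3286 (s = 9/(-2 + (-1344 - 1*(-4632))) = 9/(-2 + (-1344 + 4632)) = 9/(-2 + 3288) = 9/3286 ≈ 0.0027389)
q(m) = -2 + m (q(m) = -2 + m*1 = -2 + m)
-4145 - (q(-3) - s) = -4145 - ((-2 - 3) - 1*9/3286) = -4145 - (-5 - 9/3286) = -4145 - 1*(-16439/3286) = -4145 + 16439/3286 = -13604031/3286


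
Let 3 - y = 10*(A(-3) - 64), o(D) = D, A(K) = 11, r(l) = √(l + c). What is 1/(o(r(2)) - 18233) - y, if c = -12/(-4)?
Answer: -177191755605/332442284 - √5/332442284 ≈ -533.00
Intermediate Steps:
c = 3 (c = -12*(-¼) = 3)
r(l) = √(3 + l) (r(l) = √(l + 3) = √(3 + l))
y = 533 (y = 3 - 10*(11 - 64) = 3 - 10*(-53) = 3 - 1*(-530) = 3 + 530 = 533)
1/(o(r(2)) - 18233) - y = 1/(√(3 + 2) - 18233) - 1*533 = 1/(√5 - 18233) - 533 = 1/(-18233 + √5) - 533 = -533 + 1/(-18233 + √5)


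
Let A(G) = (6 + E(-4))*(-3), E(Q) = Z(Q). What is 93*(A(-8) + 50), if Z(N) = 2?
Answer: 2418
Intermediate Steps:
E(Q) = 2
A(G) = -24 (A(G) = (6 + 2)*(-3) = 8*(-3) = -24)
93*(A(-8) + 50) = 93*(-24 + 50) = 93*26 = 2418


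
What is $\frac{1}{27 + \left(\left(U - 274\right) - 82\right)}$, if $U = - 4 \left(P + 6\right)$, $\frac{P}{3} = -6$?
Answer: $- \frac{1}{281} \approx -0.0035587$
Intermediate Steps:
$P = -18$ ($P = 3 \left(-6\right) = -18$)
$U = 48$ ($U = - 4 \left(-18 + 6\right) = \left(-4\right) \left(-12\right) = 48$)
$\frac{1}{27 + \left(\left(U - 274\right) - 82\right)} = \frac{1}{27 + \left(\left(48 - 274\right) - 82\right)} = \frac{1}{27 - 308} = \frac{1}{-281} = - \frac{1}{281}$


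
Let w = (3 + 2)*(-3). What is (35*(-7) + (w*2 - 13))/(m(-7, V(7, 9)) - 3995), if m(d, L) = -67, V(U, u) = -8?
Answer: 48/677 ≈ 0.070901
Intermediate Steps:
w = -15 (w = 5*(-3) = -15)
(35*(-7) + (w*2 - 13))/(m(-7, V(7, 9)) - 3995) = (35*(-7) + (-15*2 - 13))/(-67 - 3995) = (-245 + (-30 - 13))/(-4062) = (-245 - 43)*(-1/4062) = -288*(-1/4062) = 48/677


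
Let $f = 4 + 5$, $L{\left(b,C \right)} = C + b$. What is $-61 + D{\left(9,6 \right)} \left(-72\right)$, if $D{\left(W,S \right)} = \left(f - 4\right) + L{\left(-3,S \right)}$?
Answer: $-637$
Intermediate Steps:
$f = 9$
$D{\left(W,S \right)} = 2 + S$ ($D{\left(W,S \right)} = \left(9 - 4\right) + \left(S - 3\right) = 5 + \left(-3 + S\right) = 2 + S$)
$-61 + D{\left(9,6 \right)} \left(-72\right) = -61 + \left(2 + 6\right) \left(-72\right) = -61 + 8 \left(-72\right) = -61 - 576 = -637$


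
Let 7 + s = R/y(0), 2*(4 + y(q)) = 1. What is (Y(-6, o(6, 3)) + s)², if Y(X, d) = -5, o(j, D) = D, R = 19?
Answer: 14884/49 ≈ 303.75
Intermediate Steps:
y(q) = -7/2 (y(q) = -4 + (½)*1 = -4 + ½ = -7/2)
s = -87/7 (s = -7 + 19/(-7/2) = -7 + 19*(-2/7) = -7 - 38/7 = -87/7 ≈ -12.429)
(Y(-6, o(6, 3)) + s)² = (-5 - 87/7)² = (-122/7)² = 14884/49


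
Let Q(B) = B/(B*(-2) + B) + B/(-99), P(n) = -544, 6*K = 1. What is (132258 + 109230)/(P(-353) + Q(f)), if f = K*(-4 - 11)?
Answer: -47814624/107905 ≈ -443.12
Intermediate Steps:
K = 1/6 (K = (1/6)*1 = 1/6 ≈ 0.16667)
f = -5/2 (f = (-4 - 11)/6 = (1/6)*(-15) = -5/2 ≈ -2.5000)
Q(B) = -1 - B/99 (Q(B) = B/(-2*B + B) + B*(-1/99) = B/((-B)) - B/99 = B*(-1/B) - B/99 = -1 - B/99)
(132258 + 109230)/(P(-353) + Q(f)) = (132258 + 109230)/(-544 + (-1 - 1/99*(-5/2))) = 241488/(-544 + (-1 + 5/198)) = 241488/(-544 - 193/198) = 241488/(-107905/198) = 241488*(-198/107905) = -47814624/107905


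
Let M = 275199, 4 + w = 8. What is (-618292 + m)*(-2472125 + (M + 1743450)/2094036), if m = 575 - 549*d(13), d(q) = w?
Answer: 152814952233918903/99716 ≈ 1.5325e+12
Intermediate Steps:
w = 4 (w = -4 + 8 = 4)
d(q) = 4
m = -1621 (m = 575 - 549*4 = 575 - 2196 = -1621)
(-618292 + m)*(-2472125 + (M + 1743450)/2094036) = (-618292 - 1621)*(-2472125 + (275199 + 1743450)/2094036) = -619913*(-2472125 + 2018649*(1/2094036)) = -619913*(-2472125 + 672883/698012) = -619913*(-1725572242617/698012) = 152814952233918903/99716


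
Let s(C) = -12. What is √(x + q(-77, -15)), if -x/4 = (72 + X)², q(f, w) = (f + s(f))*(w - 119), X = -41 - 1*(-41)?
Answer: I*√8810 ≈ 93.862*I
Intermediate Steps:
X = 0 (X = -41 + 41 = 0)
q(f, w) = (-119 + w)*(-12 + f) (q(f, w) = (f - 12)*(w - 119) = (-12 + f)*(-119 + w) = (-119 + w)*(-12 + f))
x = -20736 (x = -4*(72 + 0)² = -4*72² = -4*5184 = -20736)
√(x + q(-77, -15)) = √(-20736 + (1428 - 119*(-77) - 12*(-15) - 77*(-15))) = √(-20736 + (1428 + 9163 + 180 + 1155)) = √(-20736 + 11926) = √(-8810) = I*√8810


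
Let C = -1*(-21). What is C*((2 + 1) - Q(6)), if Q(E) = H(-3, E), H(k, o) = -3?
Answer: 126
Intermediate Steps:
Q(E) = -3
C = 21
C*((2 + 1) - Q(6)) = 21*((2 + 1) - 1*(-3)) = 21*(3 + 3) = 21*6 = 126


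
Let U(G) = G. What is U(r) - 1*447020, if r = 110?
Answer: -446910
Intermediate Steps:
U(r) - 1*447020 = 110 - 1*447020 = 110 - 447020 = -446910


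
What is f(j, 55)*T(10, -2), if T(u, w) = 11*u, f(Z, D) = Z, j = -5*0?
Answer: 0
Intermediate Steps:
j = 0
f(j, 55)*T(10, -2) = 0*(11*10) = 0*110 = 0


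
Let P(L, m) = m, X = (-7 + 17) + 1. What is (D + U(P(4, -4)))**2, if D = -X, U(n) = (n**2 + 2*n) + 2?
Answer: 1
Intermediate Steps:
X = 11 (X = 10 + 1 = 11)
U(n) = 2 + n**2 + 2*n
D = -11 (D = -1*11 = -11)
(D + U(P(4, -4)))**2 = (-11 + (2 + (-4)**2 + 2*(-4)))**2 = (-11 + (2 + 16 - 8))**2 = (-11 + 10)**2 = (-1)**2 = 1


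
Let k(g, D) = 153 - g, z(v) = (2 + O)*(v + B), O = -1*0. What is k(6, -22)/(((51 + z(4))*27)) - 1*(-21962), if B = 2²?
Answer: 13243135/603 ≈ 21962.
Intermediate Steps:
B = 4
O = 0
z(v) = 8 + 2*v (z(v) = (2 + 0)*(v + 4) = 2*(4 + v) = 8 + 2*v)
k(6, -22)/(((51 + z(4))*27)) - 1*(-21962) = (153 - 1*6)/(((51 + (8 + 2*4))*27)) - 1*(-21962) = (153 - 6)/(((51 + (8 + 8))*27)) + 21962 = 147/(((51 + 16)*27)) + 21962 = 147/((67*27)) + 21962 = 147/1809 + 21962 = 147*(1/1809) + 21962 = 49/603 + 21962 = 13243135/603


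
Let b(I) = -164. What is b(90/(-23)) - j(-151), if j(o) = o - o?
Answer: -164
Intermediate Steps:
j(o) = 0
b(90/(-23)) - j(-151) = -164 - 1*0 = -164 + 0 = -164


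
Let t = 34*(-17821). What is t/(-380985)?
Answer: 605914/380985 ≈ 1.5904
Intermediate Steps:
t = -605914
t/(-380985) = -605914/(-380985) = -605914*(-1/380985) = 605914/380985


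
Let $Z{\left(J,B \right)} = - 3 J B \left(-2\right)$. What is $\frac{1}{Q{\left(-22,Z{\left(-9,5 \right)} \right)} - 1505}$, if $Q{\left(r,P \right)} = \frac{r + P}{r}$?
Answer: $- \frac{11}{16409} \approx -0.00067036$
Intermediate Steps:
$Z{\left(J,B \right)} = 6 B J$ ($Z{\left(J,B \right)} = - 3 B J \left(-2\right) = 6 B J$)
$Q{\left(r,P \right)} = \frac{P + r}{r}$
$\frac{1}{Q{\left(-22,Z{\left(-9,5 \right)} \right)} - 1505} = \frac{1}{\frac{6 \cdot 5 \left(-9\right) - 22}{-22} - 1505} = \frac{1}{- \frac{-270 - 22}{22} - 1505} = \frac{1}{\left(- \frac{1}{22}\right) \left(-292\right) - 1505} = \frac{1}{\frac{146}{11} - 1505} = \frac{1}{- \frac{16409}{11}} = - \frac{11}{16409}$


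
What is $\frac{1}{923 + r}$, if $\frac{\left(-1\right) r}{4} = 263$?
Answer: $- \frac{1}{129} \approx -0.0077519$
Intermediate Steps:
$r = -1052$ ($r = \left(-4\right) 263 = -1052$)
$\frac{1}{923 + r} = \frac{1}{923 - 1052} = \frac{1}{-129} = - \frac{1}{129}$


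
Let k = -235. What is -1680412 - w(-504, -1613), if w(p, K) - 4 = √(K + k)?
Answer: -1680416 - 2*I*√462 ≈ -1.6804e+6 - 42.988*I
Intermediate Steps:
w(p, K) = 4 + √(-235 + K) (w(p, K) = 4 + √(K - 235) = 4 + √(-235 + K))
-1680412 - w(-504, -1613) = -1680412 - (4 + √(-235 - 1613)) = -1680412 - (4 + √(-1848)) = -1680412 - (4 + 2*I*√462) = -1680412 + (-4 - 2*I*√462) = -1680416 - 2*I*√462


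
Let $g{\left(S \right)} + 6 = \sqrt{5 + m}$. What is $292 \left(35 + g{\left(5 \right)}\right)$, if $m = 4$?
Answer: $9344$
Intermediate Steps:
$g{\left(S \right)} = -3$ ($g{\left(S \right)} = -6 + \sqrt{5 + 4} = -6 + \sqrt{9} = -6 + 3 = -3$)
$292 \left(35 + g{\left(5 \right)}\right) = 292 \left(35 - 3\right) = 292 \cdot 32 = 9344$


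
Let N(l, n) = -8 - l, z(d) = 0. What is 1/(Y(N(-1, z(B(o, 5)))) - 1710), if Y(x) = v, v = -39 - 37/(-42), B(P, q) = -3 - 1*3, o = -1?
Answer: -42/73421 ≈ -0.00057204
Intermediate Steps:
B(P, q) = -6 (B(P, q) = -3 - 3 = -6)
v = -1601/42 (v = -39 - 37*(-1/42) = -39 + 37/42 = -1601/42 ≈ -38.119)
Y(x) = -1601/42
1/(Y(N(-1, z(B(o, 5)))) - 1710) = 1/(-1601/42 - 1710) = 1/(-73421/42) = -42/73421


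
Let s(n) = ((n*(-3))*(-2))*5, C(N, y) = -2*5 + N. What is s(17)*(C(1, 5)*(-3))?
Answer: 13770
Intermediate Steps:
C(N, y) = -10 + N
s(n) = 30*n (s(n) = (-3*n*(-2))*5 = (6*n)*5 = 30*n)
s(17)*(C(1, 5)*(-3)) = (30*17)*((-10 + 1)*(-3)) = 510*(-9*(-3)) = 510*27 = 13770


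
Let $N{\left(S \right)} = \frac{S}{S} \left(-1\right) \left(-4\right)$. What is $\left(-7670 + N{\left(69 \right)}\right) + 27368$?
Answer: $19702$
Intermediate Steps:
$N{\left(S \right)} = 4$ ($N{\left(S \right)} = 1 \left(-1\right) \left(-4\right) = \left(-1\right) \left(-4\right) = 4$)
$\left(-7670 + N{\left(69 \right)}\right) + 27368 = \left(-7670 + 4\right) + 27368 = -7666 + 27368 = 19702$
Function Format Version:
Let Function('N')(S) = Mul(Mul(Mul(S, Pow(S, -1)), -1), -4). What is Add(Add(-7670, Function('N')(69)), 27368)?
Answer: 19702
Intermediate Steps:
Function('N')(S) = 4 (Function('N')(S) = Mul(Mul(1, -1), -4) = Mul(-1, -4) = 4)
Add(Add(-7670, Function('N')(69)), 27368) = Add(Add(-7670, 4), 27368) = Add(-7666, 27368) = 19702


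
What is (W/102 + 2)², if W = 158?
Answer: 32761/2601 ≈ 12.596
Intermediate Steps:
(W/102 + 2)² = (158/102 + 2)² = (158*(1/102) + 2)² = (79/51 + 2)² = (181/51)² = 32761/2601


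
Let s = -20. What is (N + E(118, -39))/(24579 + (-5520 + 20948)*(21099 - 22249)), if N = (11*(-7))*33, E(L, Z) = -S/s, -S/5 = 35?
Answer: 10199/70870484 ≈ 0.00014391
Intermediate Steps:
S = -175 (S = -5*35 = -175)
E(L, Z) = -35/4 (E(L, Z) = -(-175)/(-20) = -(-175)*(-1)/20 = -1*35/4 = -35/4)
N = -2541 (N = -77*33 = -2541)
(N + E(118, -39))/(24579 + (-5520 + 20948)*(21099 - 22249)) = (-2541 - 35/4)/(24579 + (-5520 + 20948)*(21099 - 22249)) = -10199/(4*(24579 + 15428*(-1150))) = -10199/(4*(24579 - 17742200)) = -10199/4/(-17717621) = -10199/4*(-1/17717621) = 10199/70870484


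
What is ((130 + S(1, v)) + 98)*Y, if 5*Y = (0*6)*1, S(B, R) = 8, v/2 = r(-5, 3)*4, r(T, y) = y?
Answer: 0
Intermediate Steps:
v = 24 (v = 2*(3*4) = 2*12 = 24)
Y = 0 (Y = ((0*6)*1)/5 = (0*1)/5 = (⅕)*0 = 0)
((130 + S(1, v)) + 98)*Y = ((130 + 8) + 98)*0 = (138 + 98)*0 = 236*0 = 0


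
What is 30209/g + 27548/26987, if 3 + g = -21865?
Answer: -212830619/590151716 ≈ -0.36064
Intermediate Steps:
g = -21868 (g = -3 - 21865 = -21868)
30209/g + 27548/26987 = 30209/(-21868) + 27548/26987 = 30209*(-1/21868) + 27548*(1/26987) = -30209/21868 + 27548/26987 = -212830619/590151716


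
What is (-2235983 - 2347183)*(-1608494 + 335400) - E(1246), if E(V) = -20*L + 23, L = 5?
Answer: 5834801135681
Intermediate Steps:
E(V) = -77 (E(V) = -20*5 + 23 = -100 + 23 = -77)
(-2235983 - 2347183)*(-1608494 + 335400) - E(1246) = (-2235983 - 2347183)*(-1608494 + 335400) - 1*(-77) = -4583166*(-1273094) + 77 = 5834801135604 + 77 = 5834801135681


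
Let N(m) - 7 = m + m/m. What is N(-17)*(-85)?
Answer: 765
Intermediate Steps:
N(m) = 8 + m (N(m) = 7 + (m + m/m) = 7 + (m + 1) = 7 + (1 + m) = 8 + m)
N(-17)*(-85) = (8 - 17)*(-85) = -9*(-85) = 765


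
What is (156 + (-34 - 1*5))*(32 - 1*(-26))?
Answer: 6786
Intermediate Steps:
(156 + (-34 - 1*5))*(32 - 1*(-26)) = (156 + (-34 - 5))*(32 + 26) = (156 - 39)*58 = 117*58 = 6786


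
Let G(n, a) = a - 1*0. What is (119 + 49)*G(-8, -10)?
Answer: -1680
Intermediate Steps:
G(n, a) = a (G(n, a) = a + 0 = a)
(119 + 49)*G(-8, -10) = (119 + 49)*(-10) = 168*(-10) = -1680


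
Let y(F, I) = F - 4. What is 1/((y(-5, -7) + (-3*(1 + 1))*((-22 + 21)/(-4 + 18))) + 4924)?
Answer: 7/34408 ≈ 0.00020344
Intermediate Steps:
y(F, I) = -4 + F
1/((y(-5, -7) + (-3*(1 + 1))*((-22 + 21)/(-4 + 18))) + 4924) = 1/(((-4 - 5) + (-3*(1 + 1))*((-22 + 21)/(-4 + 18))) + 4924) = 1/((-9 + (-3*2)*(-1/14)) + 4924) = 1/((-9 - (-6)/14) + 4924) = 1/((-9 - 6*(-1/14)) + 4924) = 1/((-9 + 3/7) + 4924) = 1/(-60/7 + 4924) = 1/(34408/7) = 7/34408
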